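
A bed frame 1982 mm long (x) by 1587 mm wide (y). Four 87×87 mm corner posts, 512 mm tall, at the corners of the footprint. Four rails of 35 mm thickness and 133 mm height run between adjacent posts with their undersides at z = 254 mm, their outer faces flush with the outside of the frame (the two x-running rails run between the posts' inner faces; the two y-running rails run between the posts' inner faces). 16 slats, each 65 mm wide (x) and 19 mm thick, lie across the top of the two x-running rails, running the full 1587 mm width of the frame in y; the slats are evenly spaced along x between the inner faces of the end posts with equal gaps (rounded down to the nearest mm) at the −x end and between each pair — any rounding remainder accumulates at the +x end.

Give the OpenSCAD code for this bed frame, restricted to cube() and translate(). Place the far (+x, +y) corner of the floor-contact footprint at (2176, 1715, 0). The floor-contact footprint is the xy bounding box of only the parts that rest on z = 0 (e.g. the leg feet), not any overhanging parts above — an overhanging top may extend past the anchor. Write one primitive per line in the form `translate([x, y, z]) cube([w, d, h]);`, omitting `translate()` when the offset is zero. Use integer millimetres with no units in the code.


translate([194, 128, 0]) cube([87, 87, 512]);
translate([194, 1628, 0]) cube([87, 87, 512]);
translate([2089, 128, 0]) cube([87, 87, 512]);
translate([2089, 1628, 0]) cube([87, 87, 512]);
translate([281, 128, 254]) cube([1808, 35, 133]);
translate([281, 1680, 254]) cube([1808, 35, 133]);
translate([194, 215, 254]) cube([35, 1413, 133]);
translate([2141, 215, 254]) cube([35, 1413, 133]);
translate([326, 128, 387]) cube([65, 1587, 19]);
translate([436, 128, 387]) cube([65, 1587, 19]);
translate([546, 128, 387]) cube([65, 1587, 19]);
translate([656, 128, 387]) cube([65, 1587, 19]);
translate([766, 128, 387]) cube([65, 1587, 19]);
translate([876, 128, 387]) cube([65, 1587, 19]);
translate([986, 128, 387]) cube([65, 1587, 19]);
translate([1096, 128, 387]) cube([65, 1587, 19]);
translate([1206, 128, 387]) cube([65, 1587, 19]);
translate([1316, 128, 387]) cube([65, 1587, 19]);
translate([1426, 128, 387]) cube([65, 1587, 19]);
translate([1536, 128, 387]) cube([65, 1587, 19]);
translate([1646, 128, 387]) cube([65, 1587, 19]);
translate([1756, 128, 387]) cube([65, 1587, 19]);
translate([1866, 128, 387]) cube([65, 1587, 19]);
translate([1976, 128, 387]) cube([65, 1587, 19]);


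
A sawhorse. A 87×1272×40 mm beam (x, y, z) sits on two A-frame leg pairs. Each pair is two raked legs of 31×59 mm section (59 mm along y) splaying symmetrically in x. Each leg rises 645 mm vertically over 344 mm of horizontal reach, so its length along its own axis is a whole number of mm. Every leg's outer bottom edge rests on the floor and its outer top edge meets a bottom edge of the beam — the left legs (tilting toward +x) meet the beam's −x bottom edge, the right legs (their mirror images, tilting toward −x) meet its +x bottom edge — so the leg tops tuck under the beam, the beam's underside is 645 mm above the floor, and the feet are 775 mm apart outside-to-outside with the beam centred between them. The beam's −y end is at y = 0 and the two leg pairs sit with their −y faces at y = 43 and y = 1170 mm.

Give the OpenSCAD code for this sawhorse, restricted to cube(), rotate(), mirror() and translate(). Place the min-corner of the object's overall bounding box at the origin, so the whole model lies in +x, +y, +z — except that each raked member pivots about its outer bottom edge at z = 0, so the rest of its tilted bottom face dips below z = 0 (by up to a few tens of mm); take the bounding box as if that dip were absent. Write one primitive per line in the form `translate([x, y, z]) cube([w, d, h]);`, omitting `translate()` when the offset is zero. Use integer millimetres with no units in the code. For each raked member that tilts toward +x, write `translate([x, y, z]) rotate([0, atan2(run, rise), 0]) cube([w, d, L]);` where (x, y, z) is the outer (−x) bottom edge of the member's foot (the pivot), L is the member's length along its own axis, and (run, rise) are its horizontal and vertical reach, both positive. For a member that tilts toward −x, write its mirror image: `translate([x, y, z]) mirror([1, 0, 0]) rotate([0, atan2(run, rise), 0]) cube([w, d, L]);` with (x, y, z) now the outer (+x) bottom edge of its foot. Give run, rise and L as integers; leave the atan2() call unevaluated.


translate([344, 0, 645]) cube([87, 1272, 40]);
translate([0, 43, 0]) rotate([0, atan2(344, 645), 0]) cube([31, 59, 731]);
translate([775, 43, 0]) mirror([1, 0, 0]) rotate([0, atan2(344, 645), 0]) cube([31, 59, 731]);
translate([0, 1170, 0]) rotate([0, atan2(344, 645), 0]) cube([31, 59, 731]);
translate([775, 1170, 0]) mirror([1, 0, 0]) rotate([0, atan2(344, 645), 0]) cube([31, 59, 731]);


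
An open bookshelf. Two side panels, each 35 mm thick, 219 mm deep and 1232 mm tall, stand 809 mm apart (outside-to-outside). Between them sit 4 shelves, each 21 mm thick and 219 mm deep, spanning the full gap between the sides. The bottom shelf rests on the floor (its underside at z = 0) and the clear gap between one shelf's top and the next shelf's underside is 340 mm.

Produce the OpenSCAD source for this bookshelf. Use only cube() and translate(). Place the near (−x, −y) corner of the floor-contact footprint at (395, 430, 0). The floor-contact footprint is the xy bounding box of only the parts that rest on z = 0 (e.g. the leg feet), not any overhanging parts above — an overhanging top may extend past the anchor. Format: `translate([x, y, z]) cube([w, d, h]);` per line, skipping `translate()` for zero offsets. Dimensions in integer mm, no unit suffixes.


translate([395, 430, 0]) cube([35, 219, 1232]);
translate([1169, 430, 0]) cube([35, 219, 1232]);
translate([430, 430, 0]) cube([739, 219, 21]);
translate([430, 430, 361]) cube([739, 219, 21]);
translate([430, 430, 722]) cube([739, 219, 21]);
translate([430, 430, 1083]) cube([739, 219, 21]);


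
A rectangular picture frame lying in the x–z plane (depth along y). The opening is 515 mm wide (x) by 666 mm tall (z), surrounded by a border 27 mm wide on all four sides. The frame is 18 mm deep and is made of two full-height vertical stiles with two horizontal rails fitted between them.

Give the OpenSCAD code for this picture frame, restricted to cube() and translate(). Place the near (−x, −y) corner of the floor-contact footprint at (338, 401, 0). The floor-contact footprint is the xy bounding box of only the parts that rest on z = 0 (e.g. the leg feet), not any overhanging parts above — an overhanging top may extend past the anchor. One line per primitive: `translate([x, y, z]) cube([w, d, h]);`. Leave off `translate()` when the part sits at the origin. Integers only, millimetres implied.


translate([338, 401, 0]) cube([27, 18, 720]);
translate([880, 401, 0]) cube([27, 18, 720]);
translate([365, 401, 0]) cube([515, 18, 27]);
translate([365, 401, 693]) cube([515, 18, 27]);


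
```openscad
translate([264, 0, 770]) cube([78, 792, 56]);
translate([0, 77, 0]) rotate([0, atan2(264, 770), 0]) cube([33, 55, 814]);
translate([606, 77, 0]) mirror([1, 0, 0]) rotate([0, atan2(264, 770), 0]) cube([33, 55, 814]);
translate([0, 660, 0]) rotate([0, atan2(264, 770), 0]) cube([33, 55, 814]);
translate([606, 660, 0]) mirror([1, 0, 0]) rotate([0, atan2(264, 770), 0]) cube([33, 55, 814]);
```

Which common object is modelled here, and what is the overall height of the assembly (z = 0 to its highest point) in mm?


A sawhorse. The overall height is 826 mm.

A beam across two mirrored pairs of raked legs — a sawhorse. The beam's underside is at z = 770 (matching the legs' vertical rise in atan2(264, 770)) and the beam is 56 mm tall, so its top is at 770 + 56 = 826 mm. The raked legs top out at the beam's underside, so that is the highest point.


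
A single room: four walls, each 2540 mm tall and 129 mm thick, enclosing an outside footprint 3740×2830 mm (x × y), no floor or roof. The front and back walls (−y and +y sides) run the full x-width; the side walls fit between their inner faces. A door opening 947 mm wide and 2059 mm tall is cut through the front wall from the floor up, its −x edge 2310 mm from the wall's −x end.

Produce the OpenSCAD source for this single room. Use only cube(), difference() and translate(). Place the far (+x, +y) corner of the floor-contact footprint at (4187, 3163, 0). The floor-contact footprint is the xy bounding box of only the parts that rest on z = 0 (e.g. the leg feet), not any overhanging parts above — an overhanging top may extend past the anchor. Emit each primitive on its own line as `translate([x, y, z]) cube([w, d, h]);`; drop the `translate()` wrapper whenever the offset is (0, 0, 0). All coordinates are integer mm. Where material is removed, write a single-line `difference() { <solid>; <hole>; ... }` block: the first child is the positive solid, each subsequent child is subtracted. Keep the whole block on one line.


difference() { translate([447, 333, 0]) cube([3740, 129, 2540]); translate([2757, 333, 0]) cube([947, 129, 2059]); }
translate([447, 3034, 0]) cube([3740, 129, 2540]);
translate([447, 462, 0]) cube([129, 2572, 2540]);
translate([4058, 462, 0]) cube([129, 2572, 2540]);


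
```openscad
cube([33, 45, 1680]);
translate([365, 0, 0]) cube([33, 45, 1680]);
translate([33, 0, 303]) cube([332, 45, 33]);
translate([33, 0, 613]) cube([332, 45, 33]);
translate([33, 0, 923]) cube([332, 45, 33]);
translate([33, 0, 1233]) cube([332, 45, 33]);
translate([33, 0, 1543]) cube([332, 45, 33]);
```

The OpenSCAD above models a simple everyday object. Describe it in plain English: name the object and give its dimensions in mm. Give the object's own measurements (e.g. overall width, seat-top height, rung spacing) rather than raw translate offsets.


A straight ladder. Two 33×45 mm vertical rails, 1680 mm tall, stand 398 mm apart (outside-to-outside) with their front faces coplanar on the −y side. 5 rungs, each 45 mm deep and 33 mm tall, span between the inner faces of the rails, front faces flush with the rails. The lowest rung's underside is at z = 303 mm and rungs are spaced 310 mm apart (underside to underside).


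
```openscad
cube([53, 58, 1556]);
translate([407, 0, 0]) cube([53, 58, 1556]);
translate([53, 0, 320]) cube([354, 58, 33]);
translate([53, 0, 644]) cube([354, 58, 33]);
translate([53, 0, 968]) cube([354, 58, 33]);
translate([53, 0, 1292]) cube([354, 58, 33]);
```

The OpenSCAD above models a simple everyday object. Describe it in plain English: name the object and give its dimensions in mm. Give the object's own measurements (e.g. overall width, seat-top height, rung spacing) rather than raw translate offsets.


A straight ladder. Two 53×58 mm vertical rails, 1556 mm tall, stand 460 mm apart (outside-to-outside) with their front faces coplanar on the −y side. 4 rungs, each 58 mm deep and 33 mm tall, span between the inner faces of the rails, front faces flush with the rails. The lowest rung's underside is at z = 320 mm and rungs are spaced 324 mm apart (underside to underside).


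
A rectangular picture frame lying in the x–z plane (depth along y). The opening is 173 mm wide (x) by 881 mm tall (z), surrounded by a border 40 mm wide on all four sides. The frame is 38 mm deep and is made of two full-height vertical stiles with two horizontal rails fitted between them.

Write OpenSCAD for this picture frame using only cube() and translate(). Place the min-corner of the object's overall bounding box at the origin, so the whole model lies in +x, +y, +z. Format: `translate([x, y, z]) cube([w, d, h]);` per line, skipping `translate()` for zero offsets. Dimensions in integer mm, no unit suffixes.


cube([40, 38, 961]);
translate([213, 0, 0]) cube([40, 38, 961]);
translate([40, 0, 0]) cube([173, 38, 40]);
translate([40, 0, 921]) cube([173, 38, 40]);


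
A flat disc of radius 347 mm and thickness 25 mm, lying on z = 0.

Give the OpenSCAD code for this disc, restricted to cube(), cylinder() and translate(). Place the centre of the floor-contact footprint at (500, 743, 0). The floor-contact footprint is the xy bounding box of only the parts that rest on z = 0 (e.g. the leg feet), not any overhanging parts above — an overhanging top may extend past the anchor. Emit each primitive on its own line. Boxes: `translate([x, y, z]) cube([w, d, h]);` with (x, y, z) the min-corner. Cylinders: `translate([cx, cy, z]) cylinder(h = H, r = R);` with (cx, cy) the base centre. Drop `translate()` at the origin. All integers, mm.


translate([500, 743, 0]) cylinder(h = 25, r = 347);


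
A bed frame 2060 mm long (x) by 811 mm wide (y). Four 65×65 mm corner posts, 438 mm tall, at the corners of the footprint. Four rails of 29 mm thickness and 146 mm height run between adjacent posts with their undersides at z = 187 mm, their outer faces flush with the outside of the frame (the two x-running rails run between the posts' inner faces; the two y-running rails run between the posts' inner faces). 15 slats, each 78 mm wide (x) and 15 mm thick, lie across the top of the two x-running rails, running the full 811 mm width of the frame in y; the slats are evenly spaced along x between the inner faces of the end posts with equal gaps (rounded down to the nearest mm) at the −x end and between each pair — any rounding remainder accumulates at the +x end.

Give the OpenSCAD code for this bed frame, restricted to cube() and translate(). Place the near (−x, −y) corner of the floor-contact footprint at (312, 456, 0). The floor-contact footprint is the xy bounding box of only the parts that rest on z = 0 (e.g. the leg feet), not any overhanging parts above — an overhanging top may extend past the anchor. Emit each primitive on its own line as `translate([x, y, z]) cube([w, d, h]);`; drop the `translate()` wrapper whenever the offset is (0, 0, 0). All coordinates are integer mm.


translate([312, 456, 0]) cube([65, 65, 438]);
translate([312, 1202, 0]) cube([65, 65, 438]);
translate([2307, 456, 0]) cube([65, 65, 438]);
translate([2307, 1202, 0]) cube([65, 65, 438]);
translate([377, 456, 187]) cube([1930, 29, 146]);
translate([377, 1238, 187]) cube([1930, 29, 146]);
translate([312, 521, 187]) cube([29, 681, 146]);
translate([2343, 521, 187]) cube([29, 681, 146]);
translate([424, 456, 333]) cube([78, 811, 15]);
translate([549, 456, 333]) cube([78, 811, 15]);
translate([674, 456, 333]) cube([78, 811, 15]);
translate([799, 456, 333]) cube([78, 811, 15]);
translate([924, 456, 333]) cube([78, 811, 15]);
translate([1049, 456, 333]) cube([78, 811, 15]);
translate([1174, 456, 333]) cube([78, 811, 15]);
translate([1299, 456, 333]) cube([78, 811, 15]);
translate([1424, 456, 333]) cube([78, 811, 15]);
translate([1549, 456, 333]) cube([78, 811, 15]);
translate([1674, 456, 333]) cube([78, 811, 15]);
translate([1799, 456, 333]) cube([78, 811, 15]);
translate([1924, 456, 333]) cube([78, 811, 15]);
translate([2049, 456, 333]) cube([78, 811, 15]);
translate([2174, 456, 333]) cube([78, 811, 15]);


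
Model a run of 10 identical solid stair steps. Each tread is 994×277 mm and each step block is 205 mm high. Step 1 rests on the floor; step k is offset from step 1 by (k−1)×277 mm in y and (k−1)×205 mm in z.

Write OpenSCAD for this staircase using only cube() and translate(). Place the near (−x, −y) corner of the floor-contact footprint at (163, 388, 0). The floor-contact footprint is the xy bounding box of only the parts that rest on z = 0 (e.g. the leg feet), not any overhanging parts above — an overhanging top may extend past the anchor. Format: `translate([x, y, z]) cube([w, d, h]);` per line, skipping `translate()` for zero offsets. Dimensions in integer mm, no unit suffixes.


translate([163, 388, 0]) cube([994, 277, 205]);
translate([163, 665, 205]) cube([994, 277, 205]);
translate([163, 942, 410]) cube([994, 277, 205]);
translate([163, 1219, 615]) cube([994, 277, 205]);
translate([163, 1496, 820]) cube([994, 277, 205]);
translate([163, 1773, 1025]) cube([994, 277, 205]);
translate([163, 2050, 1230]) cube([994, 277, 205]);
translate([163, 2327, 1435]) cube([994, 277, 205]);
translate([163, 2604, 1640]) cube([994, 277, 205]);
translate([163, 2881, 1845]) cube([994, 277, 205]);


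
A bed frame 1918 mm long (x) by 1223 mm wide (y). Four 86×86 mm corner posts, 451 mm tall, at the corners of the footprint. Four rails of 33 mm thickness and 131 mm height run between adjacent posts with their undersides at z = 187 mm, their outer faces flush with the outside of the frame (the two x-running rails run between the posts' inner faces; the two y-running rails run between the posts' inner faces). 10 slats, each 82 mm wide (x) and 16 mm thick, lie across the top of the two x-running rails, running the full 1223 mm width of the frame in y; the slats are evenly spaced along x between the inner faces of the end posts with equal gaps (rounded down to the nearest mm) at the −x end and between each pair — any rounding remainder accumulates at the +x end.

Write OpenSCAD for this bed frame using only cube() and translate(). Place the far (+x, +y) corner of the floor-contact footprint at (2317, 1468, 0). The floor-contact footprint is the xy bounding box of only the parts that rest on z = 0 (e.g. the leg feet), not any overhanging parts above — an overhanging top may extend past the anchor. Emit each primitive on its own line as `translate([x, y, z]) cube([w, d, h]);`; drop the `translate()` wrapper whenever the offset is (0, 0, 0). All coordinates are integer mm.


// slat z = rail_z + rail_h = 187 + 131 = 318
// slat gap = ⌊(1746 − 10·82) / 11⌋ = 84
translate([399, 245, 0]) cube([86, 86, 451]);
translate([399, 1382, 0]) cube([86, 86, 451]);
translate([2231, 245, 0]) cube([86, 86, 451]);
translate([2231, 1382, 0]) cube([86, 86, 451]);
translate([485, 245, 187]) cube([1746, 33, 131]);
translate([485, 1435, 187]) cube([1746, 33, 131]);
translate([399, 331, 187]) cube([33, 1051, 131]);
translate([2284, 331, 187]) cube([33, 1051, 131]);
translate([569, 245, 318]) cube([82, 1223, 16]);
translate([735, 245, 318]) cube([82, 1223, 16]);
translate([901, 245, 318]) cube([82, 1223, 16]);
translate([1067, 245, 318]) cube([82, 1223, 16]);
translate([1233, 245, 318]) cube([82, 1223, 16]);
translate([1399, 245, 318]) cube([82, 1223, 16]);
translate([1565, 245, 318]) cube([82, 1223, 16]);
translate([1731, 245, 318]) cube([82, 1223, 16]);
translate([1897, 245, 318]) cube([82, 1223, 16]);
translate([2063, 245, 318]) cube([82, 1223, 16]);


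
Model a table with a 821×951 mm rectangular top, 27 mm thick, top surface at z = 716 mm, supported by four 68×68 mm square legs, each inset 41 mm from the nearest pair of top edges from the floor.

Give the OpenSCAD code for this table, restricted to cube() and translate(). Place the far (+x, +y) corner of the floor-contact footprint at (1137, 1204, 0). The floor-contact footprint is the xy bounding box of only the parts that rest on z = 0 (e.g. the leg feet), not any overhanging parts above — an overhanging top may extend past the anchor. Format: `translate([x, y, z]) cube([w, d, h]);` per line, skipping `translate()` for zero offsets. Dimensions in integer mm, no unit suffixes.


translate([357, 294, 689]) cube([821, 951, 27]);
translate([398, 335, 0]) cube([68, 68, 689]);
translate([1069, 335, 0]) cube([68, 68, 689]);
translate([398, 1136, 0]) cube([68, 68, 689]);
translate([1069, 1136, 0]) cube([68, 68, 689]);


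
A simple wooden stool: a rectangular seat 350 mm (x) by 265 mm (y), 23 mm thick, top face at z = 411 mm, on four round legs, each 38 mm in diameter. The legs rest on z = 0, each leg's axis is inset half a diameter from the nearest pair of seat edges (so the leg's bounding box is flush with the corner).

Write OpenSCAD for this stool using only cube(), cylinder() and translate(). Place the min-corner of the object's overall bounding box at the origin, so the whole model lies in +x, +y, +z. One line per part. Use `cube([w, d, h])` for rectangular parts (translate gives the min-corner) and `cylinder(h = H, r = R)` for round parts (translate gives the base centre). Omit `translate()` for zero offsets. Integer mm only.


// leg_h = 411 - 23 = 388
translate([0, 0, 388]) cube([350, 265, 23]);
translate([19, 19, 0]) cylinder(h = 388, r = 19);
translate([331, 19, 0]) cylinder(h = 388, r = 19);
translate([19, 246, 0]) cylinder(h = 388, r = 19);
translate([331, 246, 0]) cylinder(h = 388, r = 19);


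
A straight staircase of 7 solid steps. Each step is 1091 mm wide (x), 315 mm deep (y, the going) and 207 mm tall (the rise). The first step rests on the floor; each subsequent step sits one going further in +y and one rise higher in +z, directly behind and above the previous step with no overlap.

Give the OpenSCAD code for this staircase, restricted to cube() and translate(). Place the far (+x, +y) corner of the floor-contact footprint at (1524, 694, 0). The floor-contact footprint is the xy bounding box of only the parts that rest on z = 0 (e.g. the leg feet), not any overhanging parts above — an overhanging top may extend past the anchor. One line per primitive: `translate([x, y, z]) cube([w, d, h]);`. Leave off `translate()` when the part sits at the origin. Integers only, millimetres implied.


translate([433, 379, 0]) cube([1091, 315, 207]);
translate([433, 694, 207]) cube([1091, 315, 207]);
translate([433, 1009, 414]) cube([1091, 315, 207]);
translate([433, 1324, 621]) cube([1091, 315, 207]);
translate([433, 1639, 828]) cube([1091, 315, 207]);
translate([433, 1954, 1035]) cube([1091, 315, 207]);
translate([433, 2269, 1242]) cube([1091, 315, 207]);


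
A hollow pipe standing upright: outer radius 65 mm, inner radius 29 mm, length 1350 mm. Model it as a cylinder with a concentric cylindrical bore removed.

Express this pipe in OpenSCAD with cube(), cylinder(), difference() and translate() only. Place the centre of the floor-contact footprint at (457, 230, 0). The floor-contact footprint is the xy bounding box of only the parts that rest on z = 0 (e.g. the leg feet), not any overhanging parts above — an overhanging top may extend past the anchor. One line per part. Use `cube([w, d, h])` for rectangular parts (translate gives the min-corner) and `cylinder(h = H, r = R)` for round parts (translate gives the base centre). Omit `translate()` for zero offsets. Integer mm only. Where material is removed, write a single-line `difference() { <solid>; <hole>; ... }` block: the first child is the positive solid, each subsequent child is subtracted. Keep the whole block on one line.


difference() { translate([457, 230, 0]) cylinder(h = 1350, r = 65); translate([457, 230, 0]) cylinder(h = 1350, r = 29); }


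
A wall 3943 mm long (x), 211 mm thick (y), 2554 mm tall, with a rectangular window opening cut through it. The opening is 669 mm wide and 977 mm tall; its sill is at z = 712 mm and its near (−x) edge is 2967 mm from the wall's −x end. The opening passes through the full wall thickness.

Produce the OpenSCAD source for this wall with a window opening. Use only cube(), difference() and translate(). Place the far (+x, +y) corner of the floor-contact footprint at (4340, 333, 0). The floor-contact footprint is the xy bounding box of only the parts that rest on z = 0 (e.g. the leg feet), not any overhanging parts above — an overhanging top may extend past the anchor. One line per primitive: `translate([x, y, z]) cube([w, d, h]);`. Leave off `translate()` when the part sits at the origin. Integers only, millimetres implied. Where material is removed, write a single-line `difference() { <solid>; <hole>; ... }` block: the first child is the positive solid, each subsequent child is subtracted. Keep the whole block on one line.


difference() { translate([397, 122, 0]) cube([3943, 211, 2554]); translate([3364, 122, 712]) cube([669, 211, 977]); }


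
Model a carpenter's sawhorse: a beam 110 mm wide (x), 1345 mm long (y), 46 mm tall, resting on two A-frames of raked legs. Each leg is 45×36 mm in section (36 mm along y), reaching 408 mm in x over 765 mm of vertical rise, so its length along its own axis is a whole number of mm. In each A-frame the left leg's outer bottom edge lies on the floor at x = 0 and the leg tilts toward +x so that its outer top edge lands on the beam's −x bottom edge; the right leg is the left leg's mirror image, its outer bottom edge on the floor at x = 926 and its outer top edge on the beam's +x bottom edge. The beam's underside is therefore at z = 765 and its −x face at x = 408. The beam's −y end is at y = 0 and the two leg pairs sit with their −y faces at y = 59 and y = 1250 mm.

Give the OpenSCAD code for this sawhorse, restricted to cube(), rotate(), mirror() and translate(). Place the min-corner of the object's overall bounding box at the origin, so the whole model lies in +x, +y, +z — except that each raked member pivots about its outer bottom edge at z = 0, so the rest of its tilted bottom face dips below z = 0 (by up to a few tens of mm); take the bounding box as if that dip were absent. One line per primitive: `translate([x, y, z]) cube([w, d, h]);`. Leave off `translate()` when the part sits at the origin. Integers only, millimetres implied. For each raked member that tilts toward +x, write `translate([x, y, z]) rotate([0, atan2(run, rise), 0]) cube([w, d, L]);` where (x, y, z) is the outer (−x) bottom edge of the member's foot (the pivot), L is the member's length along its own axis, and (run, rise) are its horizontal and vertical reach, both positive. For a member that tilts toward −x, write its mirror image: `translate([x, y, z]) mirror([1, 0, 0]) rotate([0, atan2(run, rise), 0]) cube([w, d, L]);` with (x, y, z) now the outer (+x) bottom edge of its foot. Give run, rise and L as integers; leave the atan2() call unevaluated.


translate([408, 0, 765]) cube([110, 1345, 46]);
translate([0, 59, 0]) rotate([0, atan2(408, 765), 0]) cube([45, 36, 867]);
translate([926, 59, 0]) mirror([1, 0, 0]) rotate([0, atan2(408, 765), 0]) cube([45, 36, 867]);
translate([0, 1250, 0]) rotate([0, atan2(408, 765), 0]) cube([45, 36, 867]);
translate([926, 1250, 0]) mirror([1, 0, 0]) rotate([0, atan2(408, 765), 0]) cube([45, 36, 867]);


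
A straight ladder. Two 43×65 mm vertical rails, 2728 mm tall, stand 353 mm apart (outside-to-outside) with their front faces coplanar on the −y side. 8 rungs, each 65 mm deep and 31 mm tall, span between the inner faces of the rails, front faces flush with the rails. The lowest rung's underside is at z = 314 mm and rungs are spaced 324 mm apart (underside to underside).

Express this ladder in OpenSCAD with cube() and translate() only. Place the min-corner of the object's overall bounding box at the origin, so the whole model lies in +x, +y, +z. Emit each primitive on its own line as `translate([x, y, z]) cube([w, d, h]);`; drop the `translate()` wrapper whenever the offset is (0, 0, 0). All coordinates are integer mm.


cube([43, 65, 2728]);
translate([310, 0, 0]) cube([43, 65, 2728]);
translate([43, 0, 314]) cube([267, 65, 31]);
translate([43, 0, 638]) cube([267, 65, 31]);
translate([43, 0, 962]) cube([267, 65, 31]);
translate([43, 0, 1286]) cube([267, 65, 31]);
translate([43, 0, 1610]) cube([267, 65, 31]);
translate([43, 0, 1934]) cube([267, 65, 31]);
translate([43, 0, 2258]) cube([267, 65, 31]);
translate([43, 0, 2582]) cube([267, 65, 31]);


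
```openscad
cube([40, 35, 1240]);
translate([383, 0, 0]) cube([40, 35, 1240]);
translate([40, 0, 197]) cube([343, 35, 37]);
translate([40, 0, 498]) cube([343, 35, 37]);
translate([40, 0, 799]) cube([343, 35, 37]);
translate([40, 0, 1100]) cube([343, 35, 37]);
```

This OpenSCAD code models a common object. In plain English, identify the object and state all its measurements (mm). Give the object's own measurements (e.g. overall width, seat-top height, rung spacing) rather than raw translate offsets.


A straight ladder. Two 40×35 mm vertical rails, 1240 mm tall, stand 423 mm apart (outside-to-outside) with their front faces coplanar on the −y side. 4 rungs, each 35 mm deep and 37 mm tall, span between the inner faces of the rails, front faces flush with the rails. The lowest rung's underside is at z = 197 mm and rungs are spaced 301 mm apart (underside to underside).


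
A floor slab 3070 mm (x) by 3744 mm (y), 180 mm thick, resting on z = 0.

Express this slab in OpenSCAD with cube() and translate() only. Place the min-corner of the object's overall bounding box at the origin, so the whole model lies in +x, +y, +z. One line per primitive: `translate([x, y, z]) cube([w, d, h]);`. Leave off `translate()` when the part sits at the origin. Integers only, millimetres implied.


cube([3070, 3744, 180]);


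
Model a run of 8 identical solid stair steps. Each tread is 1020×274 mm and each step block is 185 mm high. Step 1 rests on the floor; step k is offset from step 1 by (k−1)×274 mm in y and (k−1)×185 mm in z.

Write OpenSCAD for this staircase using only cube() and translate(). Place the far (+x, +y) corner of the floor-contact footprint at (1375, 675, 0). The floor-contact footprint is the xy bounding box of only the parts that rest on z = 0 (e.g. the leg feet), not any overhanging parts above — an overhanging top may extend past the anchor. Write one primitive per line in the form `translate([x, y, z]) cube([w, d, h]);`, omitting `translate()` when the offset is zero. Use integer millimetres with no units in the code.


translate([355, 401, 0]) cube([1020, 274, 185]);
translate([355, 675, 185]) cube([1020, 274, 185]);
translate([355, 949, 370]) cube([1020, 274, 185]);
translate([355, 1223, 555]) cube([1020, 274, 185]);
translate([355, 1497, 740]) cube([1020, 274, 185]);
translate([355, 1771, 925]) cube([1020, 274, 185]);
translate([355, 2045, 1110]) cube([1020, 274, 185]);
translate([355, 2319, 1295]) cube([1020, 274, 185]);


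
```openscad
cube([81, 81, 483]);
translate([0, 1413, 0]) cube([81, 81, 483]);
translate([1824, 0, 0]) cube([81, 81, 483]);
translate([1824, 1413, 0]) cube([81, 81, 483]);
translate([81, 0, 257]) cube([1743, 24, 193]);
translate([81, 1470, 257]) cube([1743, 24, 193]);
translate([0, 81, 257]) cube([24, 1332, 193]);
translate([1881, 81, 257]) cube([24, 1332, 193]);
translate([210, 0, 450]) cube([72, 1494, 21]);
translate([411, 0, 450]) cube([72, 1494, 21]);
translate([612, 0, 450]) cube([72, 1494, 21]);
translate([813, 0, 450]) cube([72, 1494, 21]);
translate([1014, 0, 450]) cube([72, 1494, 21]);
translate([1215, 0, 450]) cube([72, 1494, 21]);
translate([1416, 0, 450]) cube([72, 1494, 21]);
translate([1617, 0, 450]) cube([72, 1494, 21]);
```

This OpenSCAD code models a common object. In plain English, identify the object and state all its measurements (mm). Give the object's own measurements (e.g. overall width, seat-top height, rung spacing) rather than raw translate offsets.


A bed frame 1905 mm long (x) by 1494 mm wide (y). Four 81×81 mm corner posts, 483 mm tall, at the corners of the footprint. Four rails of 24 mm thickness and 193 mm height run between adjacent posts with their undersides at z = 257 mm, their outer faces flush with the outside of the frame (the two x-running rails run between the posts' inner faces; the two y-running rails run between the posts' inner faces). 8 slats, each 72 mm wide (x) and 21 mm thick, lie across the top of the two x-running rails, running the full 1494 mm width of the frame in y; along x they sit between the end posts with a 129 mm gap after the −x posts and between neighbouring slats, leaving 135 mm before the +x posts.


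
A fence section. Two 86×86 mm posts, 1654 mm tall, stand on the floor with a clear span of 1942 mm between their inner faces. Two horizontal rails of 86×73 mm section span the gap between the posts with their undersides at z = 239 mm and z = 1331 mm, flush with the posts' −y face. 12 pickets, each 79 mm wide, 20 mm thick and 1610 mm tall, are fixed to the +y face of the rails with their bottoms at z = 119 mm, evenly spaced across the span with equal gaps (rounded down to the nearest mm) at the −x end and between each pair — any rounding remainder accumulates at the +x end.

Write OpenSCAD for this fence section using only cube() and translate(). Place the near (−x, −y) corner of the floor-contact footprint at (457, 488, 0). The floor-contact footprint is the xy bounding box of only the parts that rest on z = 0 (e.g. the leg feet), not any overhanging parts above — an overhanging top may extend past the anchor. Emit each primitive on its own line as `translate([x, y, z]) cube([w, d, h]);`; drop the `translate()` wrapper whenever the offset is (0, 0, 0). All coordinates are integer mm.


translate([457, 488, 0]) cube([86, 86, 1654]);
translate([2485, 488, 0]) cube([86, 86, 1654]);
translate([543, 488, 239]) cube([1942, 86, 73]);
translate([543, 488, 1331]) cube([1942, 86, 73]);
translate([619, 574, 119]) cube([79, 20, 1610]);
translate([774, 574, 119]) cube([79, 20, 1610]);
translate([929, 574, 119]) cube([79, 20, 1610]);
translate([1084, 574, 119]) cube([79, 20, 1610]);
translate([1239, 574, 119]) cube([79, 20, 1610]);
translate([1394, 574, 119]) cube([79, 20, 1610]);
translate([1549, 574, 119]) cube([79, 20, 1610]);
translate([1704, 574, 119]) cube([79, 20, 1610]);
translate([1859, 574, 119]) cube([79, 20, 1610]);
translate([2014, 574, 119]) cube([79, 20, 1610]);
translate([2169, 574, 119]) cube([79, 20, 1610]);
translate([2324, 574, 119]) cube([79, 20, 1610]);


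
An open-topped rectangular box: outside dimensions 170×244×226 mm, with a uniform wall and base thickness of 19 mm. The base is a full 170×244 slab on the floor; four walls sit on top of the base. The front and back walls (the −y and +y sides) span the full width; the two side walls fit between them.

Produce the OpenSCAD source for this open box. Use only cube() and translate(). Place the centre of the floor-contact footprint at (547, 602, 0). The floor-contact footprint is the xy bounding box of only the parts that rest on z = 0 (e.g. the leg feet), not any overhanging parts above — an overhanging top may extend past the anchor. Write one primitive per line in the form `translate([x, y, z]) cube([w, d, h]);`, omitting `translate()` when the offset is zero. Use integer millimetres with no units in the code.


translate([462, 480, 0]) cube([170, 244, 19]);
translate([462, 480, 19]) cube([170, 19, 207]);
translate([462, 705, 19]) cube([170, 19, 207]);
translate([462, 499, 19]) cube([19, 206, 207]);
translate([613, 499, 19]) cube([19, 206, 207]);


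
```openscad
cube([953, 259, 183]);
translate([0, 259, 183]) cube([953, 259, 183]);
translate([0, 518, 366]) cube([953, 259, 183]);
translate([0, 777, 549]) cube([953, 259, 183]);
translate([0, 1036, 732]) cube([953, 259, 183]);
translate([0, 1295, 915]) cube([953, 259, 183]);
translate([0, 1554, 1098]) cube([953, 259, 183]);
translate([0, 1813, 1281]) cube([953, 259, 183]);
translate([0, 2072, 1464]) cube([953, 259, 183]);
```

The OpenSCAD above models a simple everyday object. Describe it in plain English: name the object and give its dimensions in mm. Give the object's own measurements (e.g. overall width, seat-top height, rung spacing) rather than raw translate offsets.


A straight staircase of 9 solid steps. Each step is 953 mm wide (x), 259 mm deep (y, the going) and 183 mm tall (the rise). The first step rests on the floor; each subsequent step sits one going further in +y and one rise higher in +z, directly behind and above the previous step with no overlap.


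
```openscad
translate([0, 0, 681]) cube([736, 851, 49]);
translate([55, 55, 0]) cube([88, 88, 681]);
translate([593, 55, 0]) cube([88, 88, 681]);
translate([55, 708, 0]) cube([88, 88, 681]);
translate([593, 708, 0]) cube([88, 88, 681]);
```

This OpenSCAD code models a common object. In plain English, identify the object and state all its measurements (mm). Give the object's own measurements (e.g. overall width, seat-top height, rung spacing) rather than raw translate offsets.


A table: top 736 mm (x) × 851 mm (y), 49 mm thick, upper face at z = 730 mm, on four 88×88 mm square legs, each inset 55 mm from the nearest pair of top edges from z = 0 to the bottom of the top.


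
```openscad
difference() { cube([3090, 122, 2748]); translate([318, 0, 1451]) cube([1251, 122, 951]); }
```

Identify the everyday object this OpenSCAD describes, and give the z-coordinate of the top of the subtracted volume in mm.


A wall with a window opening. The window head height is 2402 mm.

A wall with a rectangular opening subtracted — a window. Sill at z = 1451, opening 951 mm tall, so the head is at 1451 + 951 = 2402 mm.


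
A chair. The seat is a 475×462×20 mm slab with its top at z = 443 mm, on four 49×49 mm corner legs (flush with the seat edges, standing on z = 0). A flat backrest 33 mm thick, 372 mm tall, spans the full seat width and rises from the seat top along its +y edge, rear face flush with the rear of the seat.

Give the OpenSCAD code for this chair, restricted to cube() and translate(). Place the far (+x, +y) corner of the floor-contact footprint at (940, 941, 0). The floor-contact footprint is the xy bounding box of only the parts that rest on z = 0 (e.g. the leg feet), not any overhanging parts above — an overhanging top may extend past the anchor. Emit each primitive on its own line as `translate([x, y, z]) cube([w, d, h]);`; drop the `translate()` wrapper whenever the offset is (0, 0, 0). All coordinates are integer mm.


// leg_h = 443 - 20 = 423
translate([465, 479, 423]) cube([475, 462, 20]);
translate([465, 479, 0]) cube([49, 49, 423]);
translate([891, 479, 0]) cube([49, 49, 423]);
translate([465, 892, 0]) cube([49, 49, 423]);
translate([891, 892, 0]) cube([49, 49, 423]);
translate([465, 908, 443]) cube([475, 33, 372]);


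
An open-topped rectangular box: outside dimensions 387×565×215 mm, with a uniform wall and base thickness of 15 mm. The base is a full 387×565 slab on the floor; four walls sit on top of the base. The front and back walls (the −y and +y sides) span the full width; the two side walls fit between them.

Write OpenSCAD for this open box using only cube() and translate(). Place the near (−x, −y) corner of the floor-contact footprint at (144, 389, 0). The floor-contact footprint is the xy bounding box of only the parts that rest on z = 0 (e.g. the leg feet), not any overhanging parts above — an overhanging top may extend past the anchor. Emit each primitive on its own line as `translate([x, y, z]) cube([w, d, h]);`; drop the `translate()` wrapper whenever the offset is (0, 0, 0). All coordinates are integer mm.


translate([144, 389, 0]) cube([387, 565, 15]);
translate([144, 389, 15]) cube([387, 15, 200]);
translate([144, 939, 15]) cube([387, 15, 200]);
translate([144, 404, 15]) cube([15, 535, 200]);
translate([516, 404, 15]) cube([15, 535, 200]);


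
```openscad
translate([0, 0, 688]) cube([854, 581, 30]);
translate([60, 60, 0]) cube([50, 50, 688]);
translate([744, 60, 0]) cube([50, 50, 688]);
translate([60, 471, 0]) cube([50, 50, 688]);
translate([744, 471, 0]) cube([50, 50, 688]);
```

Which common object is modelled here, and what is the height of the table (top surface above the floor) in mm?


A table. The table height is 718 mm.

A 854×581×30 slab sits at z = 688 on four 50 mm square posts — a table. The top surface is at 688 + 30 = 718 mm.


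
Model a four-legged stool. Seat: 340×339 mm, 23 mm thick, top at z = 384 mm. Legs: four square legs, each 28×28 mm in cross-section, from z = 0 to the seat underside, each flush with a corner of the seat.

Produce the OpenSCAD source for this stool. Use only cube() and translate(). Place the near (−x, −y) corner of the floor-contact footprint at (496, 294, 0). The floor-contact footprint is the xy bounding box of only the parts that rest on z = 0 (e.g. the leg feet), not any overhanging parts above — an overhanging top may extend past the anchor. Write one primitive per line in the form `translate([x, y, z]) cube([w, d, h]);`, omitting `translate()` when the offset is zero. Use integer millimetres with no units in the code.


translate([496, 294, 361]) cube([340, 339, 23]);
translate([496, 294, 0]) cube([28, 28, 361]);
translate([808, 294, 0]) cube([28, 28, 361]);
translate([496, 605, 0]) cube([28, 28, 361]);
translate([808, 605, 0]) cube([28, 28, 361]);
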